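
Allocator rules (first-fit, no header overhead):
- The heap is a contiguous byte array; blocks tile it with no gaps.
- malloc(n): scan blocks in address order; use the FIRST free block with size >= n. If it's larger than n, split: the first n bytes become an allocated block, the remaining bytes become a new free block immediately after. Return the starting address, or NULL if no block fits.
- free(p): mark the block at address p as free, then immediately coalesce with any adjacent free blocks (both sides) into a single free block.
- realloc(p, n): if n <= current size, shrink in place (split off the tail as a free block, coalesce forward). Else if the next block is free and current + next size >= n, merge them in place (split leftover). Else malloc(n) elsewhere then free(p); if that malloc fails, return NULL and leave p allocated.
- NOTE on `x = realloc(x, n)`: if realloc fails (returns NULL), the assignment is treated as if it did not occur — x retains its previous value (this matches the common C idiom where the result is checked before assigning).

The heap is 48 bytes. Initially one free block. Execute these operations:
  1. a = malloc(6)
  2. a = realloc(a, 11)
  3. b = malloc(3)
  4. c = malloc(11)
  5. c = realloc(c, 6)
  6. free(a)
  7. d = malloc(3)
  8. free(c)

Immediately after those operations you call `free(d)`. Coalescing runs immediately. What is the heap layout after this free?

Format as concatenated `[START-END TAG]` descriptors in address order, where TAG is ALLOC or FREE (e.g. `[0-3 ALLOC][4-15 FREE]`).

Answer: [0-10 FREE][11-13 ALLOC][14-47 FREE]

Derivation:
Op 1: a = malloc(6) -> a = 0; heap: [0-5 ALLOC][6-47 FREE]
Op 2: a = realloc(a, 11) -> a = 0; heap: [0-10 ALLOC][11-47 FREE]
Op 3: b = malloc(3) -> b = 11; heap: [0-10 ALLOC][11-13 ALLOC][14-47 FREE]
Op 4: c = malloc(11) -> c = 14; heap: [0-10 ALLOC][11-13 ALLOC][14-24 ALLOC][25-47 FREE]
Op 5: c = realloc(c, 6) -> c = 14; heap: [0-10 ALLOC][11-13 ALLOC][14-19 ALLOC][20-47 FREE]
Op 6: free(a) -> (freed a); heap: [0-10 FREE][11-13 ALLOC][14-19 ALLOC][20-47 FREE]
Op 7: d = malloc(3) -> d = 0; heap: [0-2 ALLOC][3-10 FREE][11-13 ALLOC][14-19 ALLOC][20-47 FREE]
Op 8: free(c) -> (freed c); heap: [0-2 ALLOC][3-10 FREE][11-13 ALLOC][14-47 FREE]
free(d): d = 0 -> block [0-2 ALLOC]; mark free, coalesce with adjacent free neighbors -> [0-10 FREE][11-13 ALLOC][14-47 FREE]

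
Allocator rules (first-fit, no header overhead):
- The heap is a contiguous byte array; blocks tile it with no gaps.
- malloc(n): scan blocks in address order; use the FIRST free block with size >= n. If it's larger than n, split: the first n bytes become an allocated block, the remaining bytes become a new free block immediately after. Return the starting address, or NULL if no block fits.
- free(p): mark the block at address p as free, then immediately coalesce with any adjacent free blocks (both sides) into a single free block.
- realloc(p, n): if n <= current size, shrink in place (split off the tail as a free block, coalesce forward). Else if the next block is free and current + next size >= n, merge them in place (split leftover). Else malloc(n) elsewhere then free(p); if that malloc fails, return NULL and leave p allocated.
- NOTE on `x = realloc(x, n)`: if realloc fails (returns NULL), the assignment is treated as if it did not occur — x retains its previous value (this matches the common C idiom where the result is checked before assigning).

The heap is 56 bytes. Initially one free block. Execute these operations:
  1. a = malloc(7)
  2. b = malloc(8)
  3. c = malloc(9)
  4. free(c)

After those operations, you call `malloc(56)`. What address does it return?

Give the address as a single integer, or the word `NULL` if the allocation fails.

Op 1: a = malloc(7) -> a = 0; heap: [0-6 ALLOC][7-55 FREE]
Op 2: b = malloc(8) -> b = 7; heap: [0-6 ALLOC][7-14 ALLOC][15-55 FREE]
Op 3: c = malloc(9) -> c = 15; heap: [0-6 ALLOC][7-14 ALLOC][15-23 ALLOC][24-55 FREE]
Op 4: free(c) -> (freed c); heap: [0-6 ALLOC][7-14 ALLOC][15-55 FREE]
malloc(56): first-fit scan over [0-6 ALLOC][7-14 ALLOC][15-55 FREE] -> NULL

Answer: NULL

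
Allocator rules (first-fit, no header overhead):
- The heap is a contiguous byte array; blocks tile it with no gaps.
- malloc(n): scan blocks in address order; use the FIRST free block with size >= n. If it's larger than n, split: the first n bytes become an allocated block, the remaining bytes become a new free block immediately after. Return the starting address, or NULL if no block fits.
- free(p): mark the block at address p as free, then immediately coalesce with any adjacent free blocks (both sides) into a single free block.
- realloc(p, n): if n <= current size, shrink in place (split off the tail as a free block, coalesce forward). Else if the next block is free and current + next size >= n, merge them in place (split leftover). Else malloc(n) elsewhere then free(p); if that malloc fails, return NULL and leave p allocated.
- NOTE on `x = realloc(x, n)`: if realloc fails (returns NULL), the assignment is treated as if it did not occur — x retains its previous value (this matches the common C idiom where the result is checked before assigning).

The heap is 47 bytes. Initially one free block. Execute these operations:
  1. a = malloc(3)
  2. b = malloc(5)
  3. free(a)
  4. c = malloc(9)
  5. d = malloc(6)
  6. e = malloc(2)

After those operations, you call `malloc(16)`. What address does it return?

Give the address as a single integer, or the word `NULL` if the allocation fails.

Op 1: a = malloc(3) -> a = 0; heap: [0-2 ALLOC][3-46 FREE]
Op 2: b = malloc(5) -> b = 3; heap: [0-2 ALLOC][3-7 ALLOC][8-46 FREE]
Op 3: free(a) -> (freed a); heap: [0-2 FREE][3-7 ALLOC][8-46 FREE]
Op 4: c = malloc(9) -> c = 8; heap: [0-2 FREE][3-7 ALLOC][8-16 ALLOC][17-46 FREE]
Op 5: d = malloc(6) -> d = 17; heap: [0-2 FREE][3-7 ALLOC][8-16 ALLOC][17-22 ALLOC][23-46 FREE]
Op 6: e = malloc(2) -> e = 0; heap: [0-1 ALLOC][2-2 FREE][3-7 ALLOC][8-16 ALLOC][17-22 ALLOC][23-46 FREE]
malloc(16): first-fit scan over [0-1 ALLOC][2-2 FREE][3-7 ALLOC][8-16 ALLOC][17-22 ALLOC][23-46 FREE] -> 23

Answer: 23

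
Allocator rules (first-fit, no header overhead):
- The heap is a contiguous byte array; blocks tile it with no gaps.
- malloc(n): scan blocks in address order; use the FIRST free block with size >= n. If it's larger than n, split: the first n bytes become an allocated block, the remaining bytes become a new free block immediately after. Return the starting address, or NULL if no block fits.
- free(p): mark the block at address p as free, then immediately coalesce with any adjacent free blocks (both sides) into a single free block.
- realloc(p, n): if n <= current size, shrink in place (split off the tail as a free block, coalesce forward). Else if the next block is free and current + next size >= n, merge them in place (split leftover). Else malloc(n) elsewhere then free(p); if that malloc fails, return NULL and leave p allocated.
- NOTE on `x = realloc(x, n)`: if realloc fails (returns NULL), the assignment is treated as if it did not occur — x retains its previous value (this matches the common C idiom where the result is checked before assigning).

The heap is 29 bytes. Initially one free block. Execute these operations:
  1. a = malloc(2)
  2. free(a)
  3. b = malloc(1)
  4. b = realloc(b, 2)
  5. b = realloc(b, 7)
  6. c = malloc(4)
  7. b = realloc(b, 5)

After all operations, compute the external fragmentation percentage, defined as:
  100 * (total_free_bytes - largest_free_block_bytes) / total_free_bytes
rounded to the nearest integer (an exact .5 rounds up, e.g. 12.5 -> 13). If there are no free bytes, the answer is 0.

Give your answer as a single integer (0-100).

Answer: 10

Derivation:
Op 1: a = malloc(2) -> a = 0; heap: [0-1 ALLOC][2-28 FREE]
Op 2: free(a) -> (freed a); heap: [0-28 FREE]
Op 3: b = malloc(1) -> b = 0; heap: [0-0 ALLOC][1-28 FREE]
Op 4: b = realloc(b, 2) -> b = 0; heap: [0-1 ALLOC][2-28 FREE]
Op 5: b = realloc(b, 7) -> b = 0; heap: [0-6 ALLOC][7-28 FREE]
Op 6: c = malloc(4) -> c = 7; heap: [0-6 ALLOC][7-10 ALLOC][11-28 FREE]
Op 7: b = realloc(b, 5) -> b = 0; heap: [0-4 ALLOC][5-6 FREE][7-10 ALLOC][11-28 FREE]
Free blocks: [2 18] total_free=20 largest=18 -> 100*(20-18)/20 = 200/20 = 10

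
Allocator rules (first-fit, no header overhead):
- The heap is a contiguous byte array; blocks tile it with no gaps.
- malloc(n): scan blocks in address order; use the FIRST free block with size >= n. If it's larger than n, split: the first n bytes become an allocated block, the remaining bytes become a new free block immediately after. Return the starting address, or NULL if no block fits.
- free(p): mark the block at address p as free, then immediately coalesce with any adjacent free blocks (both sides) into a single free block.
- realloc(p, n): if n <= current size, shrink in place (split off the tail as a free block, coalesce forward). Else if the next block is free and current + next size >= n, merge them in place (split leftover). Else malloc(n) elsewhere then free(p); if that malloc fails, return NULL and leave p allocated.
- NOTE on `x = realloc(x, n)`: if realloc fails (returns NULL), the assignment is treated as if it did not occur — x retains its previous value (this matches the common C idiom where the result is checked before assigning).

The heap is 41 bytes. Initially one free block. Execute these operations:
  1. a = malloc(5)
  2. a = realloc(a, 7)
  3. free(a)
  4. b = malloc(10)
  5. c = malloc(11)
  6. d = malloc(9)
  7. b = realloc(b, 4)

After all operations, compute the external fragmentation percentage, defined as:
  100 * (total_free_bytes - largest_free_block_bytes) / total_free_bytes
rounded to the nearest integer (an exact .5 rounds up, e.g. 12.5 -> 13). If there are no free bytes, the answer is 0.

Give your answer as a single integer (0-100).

Op 1: a = malloc(5) -> a = 0; heap: [0-4 ALLOC][5-40 FREE]
Op 2: a = realloc(a, 7) -> a = 0; heap: [0-6 ALLOC][7-40 FREE]
Op 3: free(a) -> (freed a); heap: [0-40 FREE]
Op 4: b = malloc(10) -> b = 0; heap: [0-9 ALLOC][10-40 FREE]
Op 5: c = malloc(11) -> c = 10; heap: [0-9 ALLOC][10-20 ALLOC][21-40 FREE]
Op 6: d = malloc(9) -> d = 21; heap: [0-9 ALLOC][10-20 ALLOC][21-29 ALLOC][30-40 FREE]
Op 7: b = realloc(b, 4) -> b = 0; heap: [0-3 ALLOC][4-9 FREE][10-20 ALLOC][21-29 ALLOC][30-40 FREE]
Free blocks: [6 11] total_free=17 largest=11 -> 100*(17-11)/17 = 600/17 ≈ 35.294 -> rounds to 35

Answer: 35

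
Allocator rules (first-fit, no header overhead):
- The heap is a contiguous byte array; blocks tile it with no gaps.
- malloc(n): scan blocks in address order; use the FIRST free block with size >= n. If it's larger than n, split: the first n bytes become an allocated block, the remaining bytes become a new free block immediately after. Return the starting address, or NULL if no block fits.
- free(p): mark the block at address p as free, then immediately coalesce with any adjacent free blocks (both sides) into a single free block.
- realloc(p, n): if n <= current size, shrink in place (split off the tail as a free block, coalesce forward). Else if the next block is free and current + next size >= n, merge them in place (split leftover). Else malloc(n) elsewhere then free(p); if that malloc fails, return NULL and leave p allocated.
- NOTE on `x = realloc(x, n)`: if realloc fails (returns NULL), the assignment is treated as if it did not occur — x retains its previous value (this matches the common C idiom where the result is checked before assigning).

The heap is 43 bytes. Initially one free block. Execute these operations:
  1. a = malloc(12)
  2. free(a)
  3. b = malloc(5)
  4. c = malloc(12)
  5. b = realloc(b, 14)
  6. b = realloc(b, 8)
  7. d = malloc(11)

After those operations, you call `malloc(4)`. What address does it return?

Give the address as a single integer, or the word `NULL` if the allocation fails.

Answer: 0

Derivation:
Op 1: a = malloc(12) -> a = 0; heap: [0-11 ALLOC][12-42 FREE]
Op 2: free(a) -> (freed a); heap: [0-42 FREE]
Op 3: b = malloc(5) -> b = 0; heap: [0-4 ALLOC][5-42 FREE]
Op 4: c = malloc(12) -> c = 5; heap: [0-4 ALLOC][5-16 ALLOC][17-42 FREE]
Op 5: b = realloc(b, 14) -> b = 17; heap: [0-4 FREE][5-16 ALLOC][17-30 ALLOC][31-42 FREE]
Op 6: b = realloc(b, 8) -> b = 17; heap: [0-4 FREE][5-16 ALLOC][17-24 ALLOC][25-42 FREE]
Op 7: d = malloc(11) -> d = 25; heap: [0-4 FREE][5-16 ALLOC][17-24 ALLOC][25-35 ALLOC][36-42 FREE]
malloc(4): first-fit scan over [0-4 FREE][5-16 ALLOC][17-24 ALLOC][25-35 ALLOC][36-42 FREE] -> 0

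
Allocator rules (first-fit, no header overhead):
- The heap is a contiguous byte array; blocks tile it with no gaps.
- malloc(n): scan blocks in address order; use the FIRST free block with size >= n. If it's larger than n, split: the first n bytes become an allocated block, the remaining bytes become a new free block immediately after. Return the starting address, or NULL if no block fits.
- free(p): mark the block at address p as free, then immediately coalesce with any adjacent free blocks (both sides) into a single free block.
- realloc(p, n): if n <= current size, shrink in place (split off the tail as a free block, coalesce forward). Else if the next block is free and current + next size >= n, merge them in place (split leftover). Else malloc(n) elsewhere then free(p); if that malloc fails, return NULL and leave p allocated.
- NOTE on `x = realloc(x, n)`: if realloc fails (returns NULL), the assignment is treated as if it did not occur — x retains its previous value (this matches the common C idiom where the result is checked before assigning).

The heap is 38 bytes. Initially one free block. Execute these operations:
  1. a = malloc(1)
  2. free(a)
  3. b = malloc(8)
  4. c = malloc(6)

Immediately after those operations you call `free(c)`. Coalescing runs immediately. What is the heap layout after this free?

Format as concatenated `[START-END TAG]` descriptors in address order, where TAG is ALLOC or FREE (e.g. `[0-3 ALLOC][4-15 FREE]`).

Answer: [0-7 ALLOC][8-37 FREE]

Derivation:
Op 1: a = malloc(1) -> a = 0; heap: [0-0 ALLOC][1-37 FREE]
Op 2: free(a) -> (freed a); heap: [0-37 FREE]
Op 3: b = malloc(8) -> b = 0; heap: [0-7 ALLOC][8-37 FREE]
Op 4: c = malloc(6) -> c = 8; heap: [0-7 ALLOC][8-13 ALLOC][14-37 FREE]
free(c): c = 8 -> block [8-13 ALLOC]; mark free, coalesce with adjacent free neighbors -> [0-7 ALLOC][8-37 FREE]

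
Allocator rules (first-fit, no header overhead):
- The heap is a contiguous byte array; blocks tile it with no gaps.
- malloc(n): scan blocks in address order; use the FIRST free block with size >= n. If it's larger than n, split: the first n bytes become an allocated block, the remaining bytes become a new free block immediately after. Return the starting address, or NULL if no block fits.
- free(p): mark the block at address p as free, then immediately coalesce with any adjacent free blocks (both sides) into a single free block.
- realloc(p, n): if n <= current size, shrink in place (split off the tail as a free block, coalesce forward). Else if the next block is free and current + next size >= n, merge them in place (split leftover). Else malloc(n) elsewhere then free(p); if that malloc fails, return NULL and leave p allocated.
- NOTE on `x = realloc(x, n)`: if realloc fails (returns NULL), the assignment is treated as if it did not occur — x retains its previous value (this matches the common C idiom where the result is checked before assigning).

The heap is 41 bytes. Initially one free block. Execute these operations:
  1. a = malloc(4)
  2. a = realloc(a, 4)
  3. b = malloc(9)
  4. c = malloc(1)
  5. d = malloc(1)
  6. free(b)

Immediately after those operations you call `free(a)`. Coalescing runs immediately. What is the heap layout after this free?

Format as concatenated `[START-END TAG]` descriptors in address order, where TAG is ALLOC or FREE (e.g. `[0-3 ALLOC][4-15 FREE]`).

Answer: [0-12 FREE][13-13 ALLOC][14-14 ALLOC][15-40 FREE]

Derivation:
Op 1: a = malloc(4) -> a = 0; heap: [0-3 ALLOC][4-40 FREE]
Op 2: a = realloc(a, 4) -> a = 0; heap: [0-3 ALLOC][4-40 FREE]
Op 3: b = malloc(9) -> b = 4; heap: [0-3 ALLOC][4-12 ALLOC][13-40 FREE]
Op 4: c = malloc(1) -> c = 13; heap: [0-3 ALLOC][4-12 ALLOC][13-13 ALLOC][14-40 FREE]
Op 5: d = malloc(1) -> d = 14; heap: [0-3 ALLOC][4-12 ALLOC][13-13 ALLOC][14-14 ALLOC][15-40 FREE]
Op 6: free(b) -> (freed b); heap: [0-3 ALLOC][4-12 FREE][13-13 ALLOC][14-14 ALLOC][15-40 FREE]
free(a): a = 0 -> block [0-3 ALLOC]; mark free, coalesce with adjacent free neighbors -> [0-12 FREE][13-13 ALLOC][14-14 ALLOC][15-40 FREE]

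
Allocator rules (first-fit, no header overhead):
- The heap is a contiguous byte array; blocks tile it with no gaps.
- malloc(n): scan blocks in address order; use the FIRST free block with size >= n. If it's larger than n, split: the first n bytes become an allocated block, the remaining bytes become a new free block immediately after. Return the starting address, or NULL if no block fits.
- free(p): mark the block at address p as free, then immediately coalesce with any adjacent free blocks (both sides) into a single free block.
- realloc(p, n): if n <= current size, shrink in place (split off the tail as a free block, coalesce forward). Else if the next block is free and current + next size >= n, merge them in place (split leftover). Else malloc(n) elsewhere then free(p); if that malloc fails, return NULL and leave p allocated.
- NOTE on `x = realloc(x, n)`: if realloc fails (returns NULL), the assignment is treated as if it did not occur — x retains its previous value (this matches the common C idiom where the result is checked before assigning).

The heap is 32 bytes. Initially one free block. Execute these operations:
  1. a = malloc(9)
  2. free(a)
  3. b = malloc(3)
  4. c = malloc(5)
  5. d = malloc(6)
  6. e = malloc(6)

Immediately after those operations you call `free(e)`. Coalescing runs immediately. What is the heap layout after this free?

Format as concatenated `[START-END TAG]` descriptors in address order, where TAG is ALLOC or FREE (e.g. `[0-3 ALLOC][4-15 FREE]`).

Op 1: a = malloc(9) -> a = 0; heap: [0-8 ALLOC][9-31 FREE]
Op 2: free(a) -> (freed a); heap: [0-31 FREE]
Op 3: b = malloc(3) -> b = 0; heap: [0-2 ALLOC][3-31 FREE]
Op 4: c = malloc(5) -> c = 3; heap: [0-2 ALLOC][3-7 ALLOC][8-31 FREE]
Op 5: d = malloc(6) -> d = 8; heap: [0-2 ALLOC][3-7 ALLOC][8-13 ALLOC][14-31 FREE]
Op 6: e = malloc(6) -> e = 14; heap: [0-2 ALLOC][3-7 ALLOC][8-13 ALLOC][14-19 ALLOC][20-31 FREE]
free(e): e = 14 -> block [14-19 ALLOC]; mark free, coalesce with adjacent free neighbors -> [0-2 ALLOC][3-7 ALLOC][8-13 ALLOC][14-31 FREE]

Answer: [0-2 ALLOC][3-7 ALLOC][8-13 ALLOC][14-31 FREE]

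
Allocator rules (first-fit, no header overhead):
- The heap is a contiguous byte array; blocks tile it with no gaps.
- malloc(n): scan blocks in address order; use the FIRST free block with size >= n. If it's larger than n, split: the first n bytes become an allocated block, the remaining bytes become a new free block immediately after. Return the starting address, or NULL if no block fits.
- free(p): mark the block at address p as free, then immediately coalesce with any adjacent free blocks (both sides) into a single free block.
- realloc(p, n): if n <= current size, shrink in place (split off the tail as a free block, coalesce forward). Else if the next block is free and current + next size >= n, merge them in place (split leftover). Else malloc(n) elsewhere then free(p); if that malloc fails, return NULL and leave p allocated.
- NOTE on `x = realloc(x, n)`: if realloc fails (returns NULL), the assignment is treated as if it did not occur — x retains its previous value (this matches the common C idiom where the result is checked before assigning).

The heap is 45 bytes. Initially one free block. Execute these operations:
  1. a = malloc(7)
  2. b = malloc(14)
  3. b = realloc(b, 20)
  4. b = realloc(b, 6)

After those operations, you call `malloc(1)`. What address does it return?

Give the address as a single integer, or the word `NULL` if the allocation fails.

Op 1: a = malloc(7) -> a = 0; heap: [0-6 ALLOC][7-44 FREE]
Op 2: b = malloc(14) -> b = 7; heap: [0-6 ALLOC][7-20 ALLOC][21-44 FREE]
Op 3: b = realloc(b, 20) -> b = 7; heap: [0-6 ALLOC][7-26 ALLOC][27-44 FREE]
Op 4: b = realloc(b, 6) -> b = 7; heap: [0-6 ALLOC][7-12 ALLOC][13-44 FREE]
malloc(1): first-fit scan over [0-6 ALLOC][7-12 ALLOC][13-44 FREE] -> 13

Answer: 13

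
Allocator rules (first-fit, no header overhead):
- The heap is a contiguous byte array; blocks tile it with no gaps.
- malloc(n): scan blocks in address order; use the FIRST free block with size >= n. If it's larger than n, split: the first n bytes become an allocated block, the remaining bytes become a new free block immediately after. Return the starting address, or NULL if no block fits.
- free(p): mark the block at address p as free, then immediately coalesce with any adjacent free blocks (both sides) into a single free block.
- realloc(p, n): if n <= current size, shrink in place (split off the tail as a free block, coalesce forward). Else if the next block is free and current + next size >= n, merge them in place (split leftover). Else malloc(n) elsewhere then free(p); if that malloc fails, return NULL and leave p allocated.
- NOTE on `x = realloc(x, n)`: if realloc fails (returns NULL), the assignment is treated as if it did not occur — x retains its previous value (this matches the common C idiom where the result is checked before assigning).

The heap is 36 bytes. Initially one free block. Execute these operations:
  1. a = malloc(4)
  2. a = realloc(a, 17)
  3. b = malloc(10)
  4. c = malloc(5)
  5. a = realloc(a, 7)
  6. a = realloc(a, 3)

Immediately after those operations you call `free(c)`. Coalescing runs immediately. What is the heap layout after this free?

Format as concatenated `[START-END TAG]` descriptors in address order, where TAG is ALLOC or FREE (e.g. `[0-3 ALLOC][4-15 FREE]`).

Op 1: a = malloc(4) -> a = 0; heap: [0-3 ALLOC][4-35 FREE]
Op 2: a = realloc(a, 17) -> a = 0; heap: [0-16 ALLOC][17-35 FREE]
Op 3: b = malloc(10) -> b = 17; heap: [0-16 ALLOC][17-26 ALLOC][27-35 FREE]
Op 4: c = malloc(5) -> c = 27; heap: [0-16 ALLOC][17-26 ALLOC][27-31 ALLOC][32-35 FREE]
Op 5: a = realloc(a, 7) -> a = 0; heap: [0-6 ALLOC][7-16 FREE][17-26 ALLOC][27-31 ALLOC][32-35 FREE]
Op 6: a = realloc(a, 3) -> a = 0; heap: [0-2 ALLOC][3-16 FREE][17-26 ALLOC][27-31 ALLOC][32-35 FREE]
free(c): c = 27 -> block [27-31 ALLOC]; mark free, coalesce with adjacent free neighbors -> [0-2 ALLOC][3-16 FREE][17-26 ALLOC][27-35 FREE]

Answer: [0-2 ALLOC][3-16 FREE][17-26 ALLOC][27-35 FREE]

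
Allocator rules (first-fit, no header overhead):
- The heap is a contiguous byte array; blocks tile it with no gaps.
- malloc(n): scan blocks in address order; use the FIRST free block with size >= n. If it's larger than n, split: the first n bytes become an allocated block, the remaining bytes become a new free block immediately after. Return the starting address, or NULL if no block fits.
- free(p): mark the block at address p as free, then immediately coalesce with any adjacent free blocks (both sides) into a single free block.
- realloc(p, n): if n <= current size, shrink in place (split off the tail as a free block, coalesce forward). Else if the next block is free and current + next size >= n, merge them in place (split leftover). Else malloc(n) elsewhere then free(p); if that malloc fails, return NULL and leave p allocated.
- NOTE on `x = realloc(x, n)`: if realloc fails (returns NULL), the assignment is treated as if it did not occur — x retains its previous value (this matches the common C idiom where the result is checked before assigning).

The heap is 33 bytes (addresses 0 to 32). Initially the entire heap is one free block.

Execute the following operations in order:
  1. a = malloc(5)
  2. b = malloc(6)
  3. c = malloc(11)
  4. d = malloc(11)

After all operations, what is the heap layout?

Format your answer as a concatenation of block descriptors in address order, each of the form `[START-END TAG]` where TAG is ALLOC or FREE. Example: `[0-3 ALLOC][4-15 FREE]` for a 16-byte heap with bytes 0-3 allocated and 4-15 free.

Op 1: a = malloc(5) -> a = 0; heap: [0-4 ALLOC][5-32 FREE]
Op 2: b = malloc(6) -> b = 5; heap: [0-4 ALLOC][5-10 ALLOC][11-32 FREE]
Op 3: c = malloc(11) -> c = 11; heap: [0-4 ALLOC][5-10 ALLOC][11-21 ALLOC][22-32 FREE]
Op 4: d = malloc(11) -> d = 22; heap: [0-4 ALLOC][5-10 ALLOC][11-21 ALLOC][22-32 ALLOC]

Answer: [0-4 ALLOC][5-10 ALLOC][11-21 ALLOC][22-32 ALLOC]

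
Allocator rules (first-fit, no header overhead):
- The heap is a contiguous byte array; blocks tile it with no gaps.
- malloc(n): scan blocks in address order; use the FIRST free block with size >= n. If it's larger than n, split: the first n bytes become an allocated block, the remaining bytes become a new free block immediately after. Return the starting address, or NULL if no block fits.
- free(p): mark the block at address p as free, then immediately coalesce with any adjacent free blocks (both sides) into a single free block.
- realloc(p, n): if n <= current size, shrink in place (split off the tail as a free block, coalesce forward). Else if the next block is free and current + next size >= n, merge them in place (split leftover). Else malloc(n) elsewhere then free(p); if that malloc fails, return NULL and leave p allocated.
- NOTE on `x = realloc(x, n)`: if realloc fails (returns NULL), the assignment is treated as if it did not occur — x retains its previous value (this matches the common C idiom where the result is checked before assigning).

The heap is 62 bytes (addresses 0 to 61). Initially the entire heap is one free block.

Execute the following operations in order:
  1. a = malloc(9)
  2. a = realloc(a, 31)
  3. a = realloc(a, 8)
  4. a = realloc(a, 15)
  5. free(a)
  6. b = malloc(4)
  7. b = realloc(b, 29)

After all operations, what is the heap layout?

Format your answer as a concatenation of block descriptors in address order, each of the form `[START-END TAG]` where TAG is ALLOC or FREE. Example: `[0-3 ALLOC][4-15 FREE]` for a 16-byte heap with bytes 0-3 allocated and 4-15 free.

Answer: [0-28 ALLOC][29-61 FREE]

Derivation:
Op 1: a = malloc(9) -> a = 0; heap: [0-8 ALLOC][9-61 FREE]
Op 2: a = realloc(a, 31) -> a = 0; heap: [0-30 ALLOC][31-61 FREE]
Op 3: a = realloc(a, 8) -> a = 0; heap: [0-7 ALLOC][8-61 FREE]
Op 4: a = realloc(a, 15) -> a = 0; heap: [0-14 ALLOC][15-61 FREE]
Op 5: free(a) -> (freed a); heap: [0-61 FREE]
Op 6: b = malloc(4) -> b = 0; heap: [0-3 ALLOC][4-61 FREE]
Op 7: b = realloc(b, 29) -> b = 0; heap: [0-28 ALLOC][29-61 FREE]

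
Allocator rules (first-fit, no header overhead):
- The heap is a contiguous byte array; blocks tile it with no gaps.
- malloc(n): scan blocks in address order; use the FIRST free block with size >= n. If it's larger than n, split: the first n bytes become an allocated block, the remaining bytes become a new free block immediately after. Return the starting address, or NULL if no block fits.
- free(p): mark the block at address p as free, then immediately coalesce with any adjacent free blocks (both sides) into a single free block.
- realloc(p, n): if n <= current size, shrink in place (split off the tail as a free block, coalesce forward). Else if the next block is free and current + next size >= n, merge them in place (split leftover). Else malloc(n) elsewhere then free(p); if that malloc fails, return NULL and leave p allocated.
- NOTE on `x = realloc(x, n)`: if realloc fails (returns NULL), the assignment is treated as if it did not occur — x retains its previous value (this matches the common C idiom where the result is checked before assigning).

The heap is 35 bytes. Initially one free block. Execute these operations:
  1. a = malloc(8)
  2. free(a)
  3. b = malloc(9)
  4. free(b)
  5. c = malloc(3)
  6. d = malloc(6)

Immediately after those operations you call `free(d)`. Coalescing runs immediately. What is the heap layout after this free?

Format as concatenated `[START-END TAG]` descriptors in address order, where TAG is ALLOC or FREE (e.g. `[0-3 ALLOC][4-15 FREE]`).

Op 1: a = malloc(8) -> a = 0; heap: [0-7 ALLOC][8-34 FREE]
Op 2: free(a) -> (freed a); heap: [0-34 FREE]
Op 3: b = malloc(9) -> b = 0; heap: [0-8 ALLOC][9-34 FREE]
Op 4: free(b) -> (freed b); heap: [0-34 FREE]
Op 5: c = malloc(3) -> c = 0; heap: [0-2 ALLOC][3-34 FREE]
Op 6: d = malloc(6) -> d = 3; heap: [0-2 ALLOC][3-8 ALLOC][9-34 FREE]
free(d): d = 3 -> block [3-8 ALLOC]; mark free, coalesce with adjacent free neighbors -> [0-2 ALLOC][3-34 FREE]

Answer: [0-2 ALLOC][3-34 FREE]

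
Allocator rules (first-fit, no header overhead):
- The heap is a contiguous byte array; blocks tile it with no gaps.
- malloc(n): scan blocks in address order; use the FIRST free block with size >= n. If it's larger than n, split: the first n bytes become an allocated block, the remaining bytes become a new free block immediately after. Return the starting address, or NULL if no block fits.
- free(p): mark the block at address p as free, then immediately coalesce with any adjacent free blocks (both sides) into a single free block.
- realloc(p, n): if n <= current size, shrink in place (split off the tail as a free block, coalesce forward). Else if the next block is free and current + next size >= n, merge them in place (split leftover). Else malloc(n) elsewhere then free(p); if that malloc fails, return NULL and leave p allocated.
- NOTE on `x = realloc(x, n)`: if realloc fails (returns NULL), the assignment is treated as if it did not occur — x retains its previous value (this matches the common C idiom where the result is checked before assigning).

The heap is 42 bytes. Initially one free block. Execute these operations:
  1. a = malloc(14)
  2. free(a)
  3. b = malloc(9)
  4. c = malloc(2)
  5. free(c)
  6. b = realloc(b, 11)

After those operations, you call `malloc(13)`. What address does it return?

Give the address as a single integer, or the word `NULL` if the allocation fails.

Answer: 11

Derivation:
Op 1: a = malloc(14) -> a = 0; heap: [0-13 ALLOC][14-41 FREE]
Op 2: free(a) -> (freed a); heap: [0-41 FREE]
Op 3: b = malloc(9) -> b = 0; heap: [0-8 ALLOC][9-41 FREE]
Op 4: c = malloc(2) -> c = 9; heap: [0-8 ALLOC][9-10 ALLOC][11-41 FREE]
Op 5: free(c) -> (freed c); heap: [0-8 ALLOC][9-41 FREE]
Op 6: b = realloc(b, 11) -> b = 0; heap: [0-10 ALLOC][11-41 FREE]
malloc(13): first-fit scan over [0-10 ALLOC][11-41 FREE] -> 11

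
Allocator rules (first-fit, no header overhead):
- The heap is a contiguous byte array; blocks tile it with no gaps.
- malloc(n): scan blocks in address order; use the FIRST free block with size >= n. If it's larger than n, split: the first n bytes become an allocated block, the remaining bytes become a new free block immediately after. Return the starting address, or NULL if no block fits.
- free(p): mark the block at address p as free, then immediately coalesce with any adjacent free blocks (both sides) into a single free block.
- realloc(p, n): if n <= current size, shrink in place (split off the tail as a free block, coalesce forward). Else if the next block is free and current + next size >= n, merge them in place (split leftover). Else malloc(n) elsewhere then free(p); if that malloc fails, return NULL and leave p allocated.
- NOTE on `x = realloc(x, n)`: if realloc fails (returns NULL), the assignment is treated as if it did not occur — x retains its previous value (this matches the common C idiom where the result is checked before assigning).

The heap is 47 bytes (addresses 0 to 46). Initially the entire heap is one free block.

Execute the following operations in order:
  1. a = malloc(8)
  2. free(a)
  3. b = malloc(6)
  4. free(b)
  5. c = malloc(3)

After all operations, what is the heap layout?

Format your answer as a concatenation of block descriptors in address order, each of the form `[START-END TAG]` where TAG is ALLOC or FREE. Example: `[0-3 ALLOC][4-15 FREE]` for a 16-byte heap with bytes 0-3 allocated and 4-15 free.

Answer: [0-2 ALLOC][3-46 FREE]

Derivation:
Op 1: a = malloc(8) -> a = 0; heap: [0-7 ALLOC][8-46 FREE]
Op 2: free(a) -> (freed a); heap: [0-46 FREE]
Op 3: b = malloc(6) -> b = 0; heap: [0-5 ALLOC][6-46 FREE]
Op 4: free(b) -> (freed b); heap: [0-46 FREE]
Op 5: c = malloc(3) -> c = 0; heap: [0-2 ALLOC][3-46 FREE]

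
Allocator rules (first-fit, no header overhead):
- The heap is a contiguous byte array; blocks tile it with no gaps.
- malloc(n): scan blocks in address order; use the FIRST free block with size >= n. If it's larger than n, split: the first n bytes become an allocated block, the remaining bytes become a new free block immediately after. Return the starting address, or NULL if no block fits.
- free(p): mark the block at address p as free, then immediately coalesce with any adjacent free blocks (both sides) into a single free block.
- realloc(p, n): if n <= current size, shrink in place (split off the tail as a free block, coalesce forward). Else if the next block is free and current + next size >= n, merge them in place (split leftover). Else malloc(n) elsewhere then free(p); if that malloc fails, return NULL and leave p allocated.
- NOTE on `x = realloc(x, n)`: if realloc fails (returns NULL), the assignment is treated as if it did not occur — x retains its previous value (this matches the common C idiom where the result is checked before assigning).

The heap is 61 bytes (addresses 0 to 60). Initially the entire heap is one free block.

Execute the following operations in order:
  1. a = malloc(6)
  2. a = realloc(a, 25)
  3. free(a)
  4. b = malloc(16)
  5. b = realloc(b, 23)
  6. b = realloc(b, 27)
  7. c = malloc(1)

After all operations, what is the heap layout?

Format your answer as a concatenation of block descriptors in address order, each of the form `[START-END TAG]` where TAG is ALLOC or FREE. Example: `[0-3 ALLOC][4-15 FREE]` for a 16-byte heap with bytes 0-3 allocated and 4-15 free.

Answer: [0-26 ALLOC][27-27 ALLOC][28-60 FREE]

Derivation:
Op 1: a = malloc(6) -> a = 0; heap: [0-5 ALLOC][6-60 FREE]
Op 2: a = realloc(a, 25) -> a = 0; heap: [0-24 ALLOC][25-60 FREE]
Op 3: free(a) -> (freed a); heap: [0-60 FREE]
Op 4: b = malloc(16) -> b = 0; heap: [0-15 ALLOC][16-60 FREE]
Op 5: b = realloc(b, 23) -> b = 0; heap: [0-22 ALLOC][23-60 FREE]
Op 6: b = realloc(b, 27) -> b = 0; heap: [0-26 ALLOC][27-60 FREE]
Op 7: c = malloc(1) -> c = 27; heap: [0-26 ALLOC][27-27 ALLOC][28-60 FREE]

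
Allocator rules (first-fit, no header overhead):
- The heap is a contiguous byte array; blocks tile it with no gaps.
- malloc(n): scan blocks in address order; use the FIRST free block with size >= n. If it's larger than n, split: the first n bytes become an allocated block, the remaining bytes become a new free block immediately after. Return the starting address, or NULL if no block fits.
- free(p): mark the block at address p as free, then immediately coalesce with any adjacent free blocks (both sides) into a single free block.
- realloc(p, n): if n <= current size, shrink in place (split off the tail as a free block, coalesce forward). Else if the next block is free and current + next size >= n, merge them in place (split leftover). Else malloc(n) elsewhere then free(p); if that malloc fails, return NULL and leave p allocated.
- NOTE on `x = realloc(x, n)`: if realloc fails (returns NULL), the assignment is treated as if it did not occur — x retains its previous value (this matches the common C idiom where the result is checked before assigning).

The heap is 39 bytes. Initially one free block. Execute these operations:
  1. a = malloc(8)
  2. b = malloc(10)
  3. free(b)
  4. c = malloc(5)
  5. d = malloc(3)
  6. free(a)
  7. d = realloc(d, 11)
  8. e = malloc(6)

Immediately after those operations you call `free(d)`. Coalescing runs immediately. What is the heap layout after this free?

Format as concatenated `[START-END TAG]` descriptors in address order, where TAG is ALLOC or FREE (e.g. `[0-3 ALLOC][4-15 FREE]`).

Answer: [0-5 ALLOC][6-7 FREE][8-12 ALLOC][13-38 FREE]

Derivation:
Op 1: a = malloc(8) -> a = 0; heap: [0-7 ALLOC][8-38 FREE]
Op 2: b = malloc(10) -> b = 8; heap: [0-7 ALLOC][8-17 ALLOC][18-38 FREE]
Op 3: free(b) -> (freed b); heap: [0-7 ALLOC][8-38 FREE]
Op 4: c = malloc(5) -> c = 8; heap: [0-7 ALLOC][8-12 ALLOC][13-38 FREE]
Op 5: d = malloc(3) -> d = 13; heap: [0-7 ALLOC][8-12 ALLOC][13-15 ALLOC][16-38 FREE]
Op 6: free(a) -> (freed a); heap: [0-7 FREE][8-12 ALLOC][13-15 ALLOC][16-38 FREE]
Op 7: d = realloc(d, 11) -> d = 13; heap: [0-7 FREE][8-12 ALLOC][13-23 ALLOC][24-38 FREE]
Op 8: e = malloc(6) -> e = 0; heap: [0-5 ALLOC][6-7 FREE][8-12 ALLOC][13-23 ALLOC][24-38 FREE]
free(d): d = 13 -> block [13-23 ALLOC]; mark free, coalesce with adjacent free neighbors -> [0-5 ALLOC][6-7 FREE][8-12 ALLOC][13-38 FREE]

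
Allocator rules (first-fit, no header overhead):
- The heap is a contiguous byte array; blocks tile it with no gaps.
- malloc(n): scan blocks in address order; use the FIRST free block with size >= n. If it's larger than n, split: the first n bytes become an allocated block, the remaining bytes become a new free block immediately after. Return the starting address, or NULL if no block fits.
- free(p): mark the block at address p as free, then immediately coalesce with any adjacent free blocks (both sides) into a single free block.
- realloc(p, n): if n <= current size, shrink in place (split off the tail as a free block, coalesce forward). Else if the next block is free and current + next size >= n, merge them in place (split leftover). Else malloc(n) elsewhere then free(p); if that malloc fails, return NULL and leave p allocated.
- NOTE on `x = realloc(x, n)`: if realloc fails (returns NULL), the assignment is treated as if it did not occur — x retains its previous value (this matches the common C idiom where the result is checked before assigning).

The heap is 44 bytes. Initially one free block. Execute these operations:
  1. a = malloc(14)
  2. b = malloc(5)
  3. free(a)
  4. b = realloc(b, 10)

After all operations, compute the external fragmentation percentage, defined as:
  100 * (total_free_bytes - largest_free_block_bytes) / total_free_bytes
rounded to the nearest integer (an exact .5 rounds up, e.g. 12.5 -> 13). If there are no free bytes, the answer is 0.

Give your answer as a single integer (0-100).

Op 1: a = malloc(14) -> a = 0; heap: [0-13 ALLOC][14-43 FREE]
Op 2: b = malloc(5) -> b = 14; heap: [0-13 ALLOC][14-18 ALLOC][19-43 FREE]
Op 3: free(a) -> (freed a); heap: [0-13 FREE][14-18 ALLOC][19-43 FREE]
Op 4: b = realloc(b, 10) -> b = 14; heap: [0-13 FREE][14-23 ALLOC][24-43 FREE]
Free blocks: [14 20] total_free=34 largest=20 -> 100*(34-20)/34 = 1400/34 ≈ 41.176 -> rounds to 41

Answer: 41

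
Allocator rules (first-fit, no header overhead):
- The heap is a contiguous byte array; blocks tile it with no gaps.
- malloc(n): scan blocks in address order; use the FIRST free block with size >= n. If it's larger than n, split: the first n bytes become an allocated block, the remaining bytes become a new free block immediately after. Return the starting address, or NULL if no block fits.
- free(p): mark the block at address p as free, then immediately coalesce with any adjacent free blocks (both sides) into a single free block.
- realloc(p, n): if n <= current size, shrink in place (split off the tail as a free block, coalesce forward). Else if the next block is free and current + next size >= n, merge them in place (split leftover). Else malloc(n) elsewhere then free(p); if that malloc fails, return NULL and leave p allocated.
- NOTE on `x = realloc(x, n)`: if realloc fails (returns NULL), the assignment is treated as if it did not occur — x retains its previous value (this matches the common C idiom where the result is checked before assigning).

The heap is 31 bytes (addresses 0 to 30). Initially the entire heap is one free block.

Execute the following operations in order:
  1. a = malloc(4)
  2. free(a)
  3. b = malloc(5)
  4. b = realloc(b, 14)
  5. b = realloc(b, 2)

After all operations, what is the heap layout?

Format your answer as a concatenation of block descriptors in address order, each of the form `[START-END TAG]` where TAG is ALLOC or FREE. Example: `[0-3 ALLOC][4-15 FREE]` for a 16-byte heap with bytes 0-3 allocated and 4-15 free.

Answer: [0-1 ALLOC][2-30 FREE]

Derivation:
Op 1: a = malloc(4) -> a = 0; heap: [0-3 ALLOC][4-30 FREE]
Op 2: free(a) -> (freed a); heap: [0-30 FREE]
Op 3: b = malloc(5) -> b = 0; heap: [0-4 ALLOC][5-30 FREE]
Op 4: b = realloc(b, 14) -> b = 0; heap: [0-13 ALLOC][14-30 FREE]
Op 5: b = realloc(b, 2) -> b = 0; heap: [0-1 ALLOC][2-30 FREE]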